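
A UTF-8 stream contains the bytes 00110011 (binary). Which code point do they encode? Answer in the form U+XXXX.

U+0033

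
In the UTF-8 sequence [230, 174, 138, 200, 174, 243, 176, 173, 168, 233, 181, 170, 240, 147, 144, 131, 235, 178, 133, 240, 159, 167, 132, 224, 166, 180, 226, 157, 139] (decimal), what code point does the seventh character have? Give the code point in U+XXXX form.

U+1F9C4

Offset 0: leading byte 0xE6 = 11100110 → 3-byte char #1 = E6 AE 8A.
Offset 3: leading byte 0xC8 = 11001000 → 2-byte char #2 = C8 AE.
Offset 5: leading byte 0xF3 = 11110011 → 4-byte char #3 = F3 B0 AD A8.
Offset 9: leading byte 0xE9 = 11101001 → 3-byte char #4 = E9 B5 AA.
Offset 12: leading byte 0xF0 = 11110000 → 4-byte char #5 = F0 93 90 83.
Offset 16: leading byte 0xEB = 11101011 → 3-byte char #6 = EB B2 85.
Offset 19: leading byte 0xF0 = 11110000 → 4-byte char #7 = F0 9F A7 84.
Leading byte 0xF0 = 11110000 matches 11110xxx → 4-byte sequence.
Byte 1: 0xF0 = 11110000, payload 000 (3 bits).
Byte 2: 0x9F = 10011111 (10xxxxxx ✓), payload 011111.
Byte 3: 0xA7 = 10100111 (10xxxxxx ✓), payload 100111.
Byte 4: 0x84 = 10000100 (10xxxxxx ✓), payload 000100.
Concatenate: 000011111100111000100 = 0x1F9C4 (21 bits → U+1F9C4).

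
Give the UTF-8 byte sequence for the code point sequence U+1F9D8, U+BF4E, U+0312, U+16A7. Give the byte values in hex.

F0 9F A7 98 EB BD 8E CC 92 E1 9A A7

U+1F9D8: 4-byte form → F0 9F A7 98.
U+BF4E: 3-byte form → EB BD 8E.
U+0312: 2-byte form → CC 92.
U+16A7: 3-byte form → E1 9A A7.
Concatenated (12 bytes): F0 9F A7 98 EB BD 8E CC 92 E1 9A A7.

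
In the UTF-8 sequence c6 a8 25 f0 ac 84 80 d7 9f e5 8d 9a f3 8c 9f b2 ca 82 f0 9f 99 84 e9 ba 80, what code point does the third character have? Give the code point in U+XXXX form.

Offset 0: leading byte 0xC6 = 11000110 → 2-byte char #1 = C6 A8.
Offset 2: leading byte 0x25 = 00100101 → 1-byte char #2 = 25.
Offset 3: leading byte 0xF0 = 11110000 → 4-byte char #3 = F0 AC 84 80.
Leading byte 0xF0 = 11110000 matches 11110xxx → 4-byte sequence.
Byte 1: 0xF0 = 11110000, payload 000 (3 bits).
Byte 2: 0xAC = 10101100 (10xxxxxx ✓), payload 101100.
Byte 3: 0x84 = 10000100 (10xxxxxx ✓), payload 000100.
Byte 4: 0x80 = 10000000 (10xxxxxx ✓), payload 000000.
Concatenate: 000101100000100000000 = 0x2C100 (21 bits → U+2C100).

U+2C100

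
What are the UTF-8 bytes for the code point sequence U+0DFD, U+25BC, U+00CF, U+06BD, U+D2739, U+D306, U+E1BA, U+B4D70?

E0 B7 BD E2 96 BC C3 8F DA BD F3 92 9C B9 ED 8C 86 EE 86 BA F2 B4 B5 B0

U+0DFD: 3-byte form → E0 B7 BD.
U+25BC: 3-byte form → E2 96 BC.
U+00CF: 2-byte form → C3 8F.
U+06BD: 2-byte form → DA BD.
U+D2739: 4-byte form → F3 92 9C B9.
U+D306: 3-byte form → ED 8C 86.
U+E1BA: 3-byte form → EE 86 BA.
U+B4D70: 4-byte form → F2 B4 B5 B0.
Concatenated (24 bytes): E0 B7 BD E2 96 BC C3 8F DA BD F3 92 9C B9 ED 8C 86 EE 86 BA F2 B4 B5 B0.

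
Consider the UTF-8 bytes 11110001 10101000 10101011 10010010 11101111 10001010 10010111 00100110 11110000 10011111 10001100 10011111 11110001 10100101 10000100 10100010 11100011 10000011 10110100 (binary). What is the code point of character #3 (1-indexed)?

Offset 0: leading byte 0xF1 = 11110001 → 4-byte char #1 = F1 A8 AB 92.
Offset 4: leading byte 0xEF = 11101111 → 3-byte char #2 = EF 8A 97.
Offset 7: leading byte 0x26 = 00100110 → 1-byte char #3 = 26.
Leading byte 0x26 = 00100110 matches 0xxxxxxx → 1-byte sequence.
Byte 1: 0x26 = 00100110, payload 0100110 (7 bits).
Concatenate: 0100110 = 0x26 (7 bits → U+0026).

U+0026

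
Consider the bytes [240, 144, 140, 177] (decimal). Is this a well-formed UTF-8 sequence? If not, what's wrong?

valid

Leading byte 0xF0 = 11110000 → 4-byte form.
Continuation bytes 0x90=10010000, 0x8C=10001100, 0xB1=10110001 all match 10xxxxxx.
Decoded value 0x10331 is ≥ 0x10000 (shortest form) and not a surrogate.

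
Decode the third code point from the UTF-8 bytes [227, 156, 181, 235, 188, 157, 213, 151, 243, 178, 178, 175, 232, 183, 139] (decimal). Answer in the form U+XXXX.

Offset 0: leading byte 0xE3 = 11100011 → 3-byte char #1 = E3 9C B5.
Offset 3: leading byte 0xEB = 11101011 → 3-byte char #2 = EB BC 9D.
Offset 6: leading byte 0xD5 = 11010101 → 2-byte char #3 = D5 97.
Leading byte 0xD5 = 11010101 matches 110xxxxx → 2-byte sequence.
Byte 1: 0xD5 = 11010101, payload 10101 (5 bits).
Byte 2: 0x97 = 10010111 (10xxxxxx ✓), payload 010111.
Concatenate: 10101010111 = 0x557 (11 bits → U+0557).

U+0557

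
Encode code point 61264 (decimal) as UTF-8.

EE BD 90

U+EF50 = 0xEF50 = 61264 decimal. In range U+0800–U+FFFF → 3-byte form: 1110xxxx 10xxxxxx 10xxxxxx.
Binary (16 bits): 1110111101010000.
Split 4+6+6: 1110 | 111101 | 010000.
Byte 1: 11101110 = 0xEE.
Byte 2: 10111101 = 0xBD.
Byte 3: 10010000 = 0x90.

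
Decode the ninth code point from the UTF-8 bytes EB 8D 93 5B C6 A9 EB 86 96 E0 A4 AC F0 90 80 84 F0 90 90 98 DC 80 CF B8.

U+03F8

Offset 0: leading byte 0xEB = 11101011 → 3-byte char #1 = EB 8D 93.
Offset 3: leading byte 0x5B = 01011011 → 1-byte char #2 = 5B.
Offset 4: leading byte 0xC6 = 11000110 → 2-byte char #3 = C6 A9.
Offset 6: leading byte 0xEB = 11101011 → 3-byte char #4 = EB 86 96.
Offset 9: leading byte 0xE0 = 11100000 → 3-byte char #5 = E0 A4 AC.
Offset 12: leading byte 0xF0 = 11110000 → 4-byte char #6 = F0 90 80 84.
Offset 16: leading byte 0xF0 = 11110000 → 4-byte char #7 = F0 90 90 98.
Offset 20: leading byte 0xDC = 11011100 → 2-byte char #8 = DC 80.
Offset 22: leading byte 0xCF = 11001111 → 2-byte char #9 = CF B8.
Leading byte 0xCF = 11001111 matches 110xxxxx → 2-byte sequence.
Byte 1: 0xCF = 11001111, payload 01111 (5 bits).
Byte 2: 0xB8 = 10111000 (10xxxxxx ✓), payload 111000.
Concatenate: 01111111000 = 0x3F8 (11 bits → U+03F8).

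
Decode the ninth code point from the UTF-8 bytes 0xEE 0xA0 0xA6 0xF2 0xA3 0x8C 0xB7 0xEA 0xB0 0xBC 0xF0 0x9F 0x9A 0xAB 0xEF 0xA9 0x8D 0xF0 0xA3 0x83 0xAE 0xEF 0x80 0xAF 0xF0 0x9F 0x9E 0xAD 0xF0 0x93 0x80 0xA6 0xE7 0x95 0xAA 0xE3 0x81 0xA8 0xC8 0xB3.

U+13026

Offset 0: leading byte 0xEE = 11101110 → 3-byte char #1 = EE A0 A6.
Offset 3: leading byte 0xF2 = 11110010 → 4-byte char #2 = F2 A3 8C B7.
Offset 7: leading byte 0xEA = 11101010 → 3-byte char #3 = EA B0 BC.
Offset 10: leading byte 0xF0 = 11110000 → 4-byte char #4 = F0 9F 9A AB.
Offset 14: leading byte 0xEF = 11101111 → 3-byte char #5 = EF A9 8D.
Offset 17: leading byte 0xF0 = 11110000 → 4-byte char #6 = F0 A3 83 AE.
Offset 21: leading byte 0xEF = 11101111 → 3-byte char #7 = EF 80 AF.
Offset 24: leading byte 0xF0 = 11110000 → 4-byte char #8 = F0 9F 9E AD.
Offset 28: leading byte 0xF0 = 11110000 → 4-byte char #9 = F0 93 80 A6.
Leading byte 0xF0 = 11110000 matches 11110xxx → 4-byte sequence.
Byte 1: 0xF0 = 11110000, payload 000 (3 bits).
Byte 2: 0x93 = 10010011 (10xxxxxx ✓), payload 010011.
Byte 3: 0x80 = 10000000 (10xxxxxx ✓), payload 000000.
Byte 4: 0xA6 = 10100110 (10xxxxxx ✓), payload 100110.
Concatenate: 000010011000000100110 = 0x13026 (21 bits → U+13026).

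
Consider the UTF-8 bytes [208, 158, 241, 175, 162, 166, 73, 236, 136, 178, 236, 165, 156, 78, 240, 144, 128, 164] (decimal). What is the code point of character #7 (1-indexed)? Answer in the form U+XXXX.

Offset 0: leading byte 0xD0 = 11010000 → 2-byte char #1 = D0 9E.
Offset 2: leading byte 0xF1 = 11110001 → 4-byte char #2 = F1 AF A2 A6.
Offset 6: leading byte 0x49 = 01001001 → 1-byte char #3 = 49.
Offset 7: leading byte 0xEC = 11101100 → 3-byte char #4 = EC 88 B2.
Offset 10: leading byte 0xEC = 11101100 → 3-byte char #5 = EC A5 9C.
Offset 13: leading byte 0x4E = 01001110 → 1-byte char #6 = 4E.
Offset 14: leading byte 0xF0 = 11110000 → 4-byte char #7 = F0 90 80 A4.
Leading byte 0xF0 = 11110000 matches 11110xxx → 4-byte sequence.
Byte 1: 0xF0 = 11110000, payload 000 (3 bits).
Byte 2: 0x90 = 10010000 (10xxxxxx ✓), payload 010000.
Byte 3: 0x80 = 10000000 (10xxxxxx ✓), payload 000000.
Byte 4: 0xA4 = 10100100 (10xxxxxx ✓), payload 100100.
Concatenate: 000010000000000100100 = 0x10024 (21 bits → U+10024).

U+10024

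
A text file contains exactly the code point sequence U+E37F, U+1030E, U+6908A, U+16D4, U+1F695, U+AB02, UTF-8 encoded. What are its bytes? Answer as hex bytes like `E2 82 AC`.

EE 8D BF F0 90 8C 8E F1 A9 82 8A E1 9B 94 F0 9F 9A 95 EA AC 82

U+E37F: 3-byte form → EE 8D BF.
U+1030E: 4-byte form → F0 90 8C 8E.
U+6908A: 4-byte form → F1 A9 82 8A.
U+16D4: 3-byte form → E1 9B 94.
U+1F695: 4-byte form → F0 9F 9A 95.
U+AB02: 3-byte form → EA AC 82.
Concatenated (21 bytes): EE 8D BF F0 90 8C 8E F1 A9 82 8A E1 9B 94 F0 9F 9A 95 EA AC 82.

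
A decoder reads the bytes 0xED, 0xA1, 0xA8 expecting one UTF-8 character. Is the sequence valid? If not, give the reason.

invalid (encodes a surrogate (U+D800–U+DFFF))

Structurally a 3-byte sequence; payload = 0xD868.
But 0xD868 is in U+D800–U+DFFF, the surrogate range. Surrogates are not Unicode scalar values and are forbidden in UTF-8.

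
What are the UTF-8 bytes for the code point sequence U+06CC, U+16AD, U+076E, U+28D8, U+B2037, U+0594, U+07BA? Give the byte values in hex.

DB 8C E1 9A AD DD AE E2 A3 98 F2 B2 80 B7 D6 94 DE BA

U+06CC: 2-byte form → DB 8C.
U+16AD: 3-byte form → E1 9A AD.
U+076E: 2-byte form → DD AE.
U+28D8: 3-byte form → E2 A3 98.
U+B2037: 4-byte form → F2 B2 80 B7.
U+0594: 2-byte form → D6 94.
U+07BA: 2-byte form → DE BA.
Concatenated (18 bytes): DB 8C E1 9A AD DD AE E2 A3 98 F2 B2 80 B7 D6 94 DE BA.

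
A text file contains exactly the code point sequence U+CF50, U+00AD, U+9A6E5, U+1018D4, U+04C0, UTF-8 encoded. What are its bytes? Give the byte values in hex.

EC BD 90 C2 AD F2 9A 9B A5 F4 81 A3 94 D3 80

U+CF50: 3-byte form → EC BD 90.
U+00AD: 2-byte form → C2 AD.
U+9A6E5: 4-byte form → F2 9A 9B A5.
U+1018D4: 4-byte form → F4 81 A3 94.
U+04C0: 2-byte form → D3 80.
Concatenated (15 bytes): EC BD 90 C2 AD F2 9A 9B A5 F4 81 A3 94 D3 80.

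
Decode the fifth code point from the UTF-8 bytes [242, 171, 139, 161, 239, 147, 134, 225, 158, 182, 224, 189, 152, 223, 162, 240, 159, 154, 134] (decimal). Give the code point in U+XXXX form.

Offset 0: leading byte 0xF2 = 11110010 → 4-byte char #1 = F2 AB 8B A1.
Offset 4: leading byte 0xEF = 11101111 → 3-byte char #2 = EF 93 86.
Offset 7: leading byte 0xE1 = 11100001 → 3-byte char #3 = E1 9E B6.
Offset 10: leading byte 0xE0 = 11100000 → 3-byte char #4 = E0 BD 98.
Offset 13: leading byte 0xDF = 11011111 → 2-byte char #5 = DF A2.
Leading byte 0xDF = 11011111 matches 110xxxxx → 2-byte sequence.
Byte 1: 0xDF = 11011111, payload 11111 (5 bits).
Byte 2: 0xA2 = 10100010 (10xxxxxx ✓), payload 100010.
Concatenate: 11111100010 = 0x7E2 (11 bits → U+07E2).

U+07E2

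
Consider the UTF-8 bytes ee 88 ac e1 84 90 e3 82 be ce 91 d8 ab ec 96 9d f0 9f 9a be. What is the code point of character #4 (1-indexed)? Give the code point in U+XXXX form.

U+0391

Offset 0: leading byte 0xEE = 11101110 → 3-byte char #1 = EE 88 AC.
Offset 3: leading byte 0xE1 = 11100001 → 3-byte char #2 = E1 84 90.
Offset 6: leading byte 0xE3 = 11100011 → 3-byte char #3 = E3 82 BE.
Offset 9: leading byte 0xCE = 11001110 → 2-byte char #4 = CE 91.
Leading byte 0xCE = 11001110 matches 110xxxxx → 2-byte sequence.
Byte 1: 0xCE = 11001110, payload 01110 (5 bits).
Byte 2: 0x91 = 10010001 (10xxxxxx ✓), payload 010001.
Concatenate: 01110010001 = 0x391 (11 bits → U+0391).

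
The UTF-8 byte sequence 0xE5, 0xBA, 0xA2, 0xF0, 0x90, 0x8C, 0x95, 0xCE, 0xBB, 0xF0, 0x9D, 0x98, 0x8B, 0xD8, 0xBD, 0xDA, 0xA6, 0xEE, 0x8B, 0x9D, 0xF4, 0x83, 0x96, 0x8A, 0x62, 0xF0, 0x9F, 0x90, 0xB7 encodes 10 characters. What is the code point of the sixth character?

Offset 0: leading byte 0xE5 = 11100101 → 3-byte char #1 = E5 BA A2.
Offset 3: leading byte 0xF0 = 11110000 → 4-byte char #2 = F0 90 8C 95.
Offset 7: leading byte 0xCE = 11001110 → 2-byte char #3 = CE BB.
Offset 9: leading byte 0xF0 = 11110000 → 4-byte char #4 = F0 9D 98 8B.
Offset 13: leading byte 0xD8 = 11011000 → 2-byte char #5 = D8 BD.
Offset 15: leading byte 0xDA = 11011010 → 2-byte char #6 = DA A6.
Leading byte 0xDA = 11011010 matches 110xxxxx → 2-byte sequence.
Byte 1: 0xDA = 11011010, payload 11010 (5 bits).
Byte 2: 0xA6 = 10100110 (10xxxxxx ✓), payload 100110.
Concatenate: 11010100110 = 0x6A6 (11 bits → U+06A6).

U+06A6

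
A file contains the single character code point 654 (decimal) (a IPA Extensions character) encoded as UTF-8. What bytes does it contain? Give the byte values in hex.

CA 8E

U+028E = 0x28E = 654 decimal. In range U+0080–U+07FF → 2-byte form: 110xxxxx 10xxxxxx.
Binary (11 bits): 01010001110.
Split 5+6: 01010 | 001110.
Byte 1: 11001010 = 0xCA.
Byte 2: 10001110 = 0x8E.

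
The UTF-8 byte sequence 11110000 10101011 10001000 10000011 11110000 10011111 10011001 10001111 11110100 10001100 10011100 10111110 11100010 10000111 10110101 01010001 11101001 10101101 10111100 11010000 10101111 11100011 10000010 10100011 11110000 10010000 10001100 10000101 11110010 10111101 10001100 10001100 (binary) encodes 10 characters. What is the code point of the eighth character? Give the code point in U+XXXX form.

U+30A3

Offset 0: leading byte 0xF0 = 11110000 → 4-byte char #1 = F0 AB 88 83.
Offset 4: leading byte 0xF0 = 11110000 → 4-byte char #2 = F0 9F 99 8F.
Offset 8: leading byte 0xF4 = 11110100 → 4-byte char #3 = F4 8C 9C BE.
Offset 12: leading byte 0xE2 = 11100010 → 3-byte char #4 = E2 87 B5.
Offset 15: leading byte 0x51 = 01010001 → 1-byte char #5 = 51.
Offset 16: leading byte 0xE9 = 11101001 → 3-byte char #6 = E9 AD BC.
Offset 19: leading byte 0xD0 = 11010000 → 2-byte char #7 = D0 AF.
Offset 21: leading byte 0xE3 = 11100011 → 3-byte char #8 = E3 82 A3.
Leading byte 0xE3 = 11100011 matches 1110xxxx → 3-byte sequence.
Byte 1: 0xE3 = 11100011, payload 0011 (4 bits).
Byte 2: 0x82 = 10000010 (10xxxxxx ✓), payload 000010.
Byte 3: 0xA3 = 10100011 (10xxxxxx ✓), payload 100011.
Concatenate: 0011000010100011 = 0x30A3 (16 bits → U+30A3).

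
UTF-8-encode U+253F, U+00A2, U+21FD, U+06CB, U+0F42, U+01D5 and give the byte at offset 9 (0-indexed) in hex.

U+253F → 3-byte form E2 94 BF at offsets 0–2.
U+00A2 → 2-byte form C2 A2 at offsets 3–4.
U+21FD → 3-byte form E2 87 BD at offsets 5–7.
U+06CB → 2-byte form DB 8B at offsets 8–9.
Offset 9 falls in char 4's range; it's byte 2 of DB 8B = 0x8B.

0x8B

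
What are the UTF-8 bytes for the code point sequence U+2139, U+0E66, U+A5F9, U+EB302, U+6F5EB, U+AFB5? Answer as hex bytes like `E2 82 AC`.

U+2139: 3-byte form → E2 84 B9.
U+0E66: 3-byte form → E0 B9 A6.
U+A5F9: 3-byte form → EA 97 B9.
U+EB302: 4-byte form → F3 AB 8C 82.
U+6F5EB: 4-byte form → F1 AF 97 AB.
U+AFB5: 3-byte form → EA BE B5.
Concatenated (20 bytes): E2 84 B9 E0 B9 A6 EA 97 B9 F3 AB 8C 82 F1 AF 97 AB EA BE B5.

E2 84 B9 E0 B9 A6 EA 97 B9 F3 AB 8C 82 F1 AF 97 AB EA BE B5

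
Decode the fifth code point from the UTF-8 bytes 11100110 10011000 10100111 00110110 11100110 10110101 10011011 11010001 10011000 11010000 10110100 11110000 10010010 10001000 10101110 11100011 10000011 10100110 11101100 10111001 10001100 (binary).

U+0434

Offset 0: leading byte 0xE6 = 11100110 → 3-byte char #1 = E6 98 A7.
Offset 3: leading byte 0x36 = 00110110 → 1-byte char #2 = 36.
Offset 4: leading byte 0xE6 = 11100110 → 3-byte char #3 = E6 B5 9B.
Offset 7: leading byte 0xD1 = 11010001 → 2-byte char #4 = D1 98.
Offset 9: leading byte 0xD0 = 11010000 → 2-byte char #5 = D0 B4.
Leading byte 0xD0 = 11010000 matches 110xxxxx → 2-byte sequence.
Byte 1: 0xD0 = 11010000, payload 10000 (5 bits).
Byte 2: 0xB4 = 10110100 (10xxxxxx ✓), payload 110100.
Concatenate: 10000110100 = 0x434 (11 bits → U+0434).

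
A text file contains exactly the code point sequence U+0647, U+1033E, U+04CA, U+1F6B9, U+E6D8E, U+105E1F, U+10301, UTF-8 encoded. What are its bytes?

U+0647: 2-byte form → D9 87.
U+1033E: 4-byte form → F0 90 8C BE.
U+04CA: 2-byte form → D3 8A.
U+1F6B9: 4-byte form → F0 9F 9A B9.
U+E6D8E: 4-byte form → F3 A6 B6 8E.
U+105E1F: 4-byte form → F4 85 B8 9F.
U+10301: 4-byte form → F0 90 8C 81.
Concatenated (24 bytes): D9 87 F0 90 8C BE D3 8A F0 9F 9A B9 F3 A6 B6 8E F4 85 B8 9F F0 90 8C 81.

D9 87 F0 90 8C BE D3 8A F0 9F 9A B9 F3 A6 B6 8E F4 85 B8 9F F0 90 8C 81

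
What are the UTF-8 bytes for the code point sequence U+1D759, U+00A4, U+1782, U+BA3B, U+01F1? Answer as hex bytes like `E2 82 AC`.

U+1D759: 4-byte form → F0 9D 9D 99.
U+00A4: 2-byte form → C2 A4.
U+1782: 3-byte form → E1 9E 82.
U+BA3B: 3-byte form → EB A8 BB.
U+01F1: 2-byte form → C7 B1.
Concatenated (14 bytes): F0 9D 9D 99 C2 A4 E1 9E 82 EB A8 BB C7 B1.

F0 9D 9D 99 C2 A4 E1 9E 82 EB A8 BB C7 B1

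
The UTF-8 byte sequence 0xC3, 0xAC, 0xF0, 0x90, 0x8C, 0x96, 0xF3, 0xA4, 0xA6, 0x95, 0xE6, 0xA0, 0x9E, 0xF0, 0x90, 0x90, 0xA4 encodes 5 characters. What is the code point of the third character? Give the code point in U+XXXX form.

U+E4995

Offset 0: leading byte 0xC3 = 11000011 → 2-byte char #1 = C3 AC.
Offset 2: leading byte 0xF0 = 11110000 → 4-byte char #2 = F0 90 8C 96.
Offset 6: leading byte 0xF3 = 11110011 → 4-byte char #3 = F3 A4 A6 95.
Leading byte 0xF3 = 11110011 matches 11110xxx → 4-byte sequence.
Byte 1: 0xF3 = 11110011, payload 011 (3 bits).
Byte 2: 0xA4 = 10100100 (10xxxxxx ✓), payload 100100.
Byte 3: 0xA6 = 10100110 (10xxxxxx ✓), payload 100110.
Byte 4: 0x95 = 10010101 (10xxxxxx ✓), payload 010101.
Concatenate: 011100100100110010101 = 0xE4995 (21 bits → U+E4995).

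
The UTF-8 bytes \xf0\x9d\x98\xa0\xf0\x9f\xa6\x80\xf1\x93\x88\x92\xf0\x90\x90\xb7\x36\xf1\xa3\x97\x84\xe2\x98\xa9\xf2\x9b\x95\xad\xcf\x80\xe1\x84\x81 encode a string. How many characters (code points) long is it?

Byte at offset 0: 0xF0 = 11110000 → 4-byte char (#1). Advance 4.
Byte at offset 4: 0xF0 = 11110000 → 4-byte char (#2). Advance 4.
Byte at offset 8: 0xF1 = 11110001 → 4-byte char (#3). Advance 4.
Byte at offset 12: 0xF0 = 11110000 → 4-byte char (#4). Advance 4.
Byte at offset 16: 0x36 = 00110110 → 1-byte char (#5). Advance 1.
Byte at offset 17: 0xF1 = 11110001 → 4-byte char (#6). Advance 4.
Byte at offset 21: 0xE2 = 11100010 → 3-byte char (#7). Advance 3.
Byte at offset 24: 0xF2 = 11110010 → 4-byte char (#8). Advance 4.
Byte at offset 28: 0xCF = 11001111 → 2-byte char (#9). Advance 2.
Byte at offset 30: 0xE1 = 11100001 → 3-byte char (#10). Advance 3.
Reached end at offset 33 after 10 code points.

10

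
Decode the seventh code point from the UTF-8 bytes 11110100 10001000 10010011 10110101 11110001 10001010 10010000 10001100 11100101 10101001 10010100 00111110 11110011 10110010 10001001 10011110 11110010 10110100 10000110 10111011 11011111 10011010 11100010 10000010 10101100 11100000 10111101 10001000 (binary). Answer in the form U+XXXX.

Offset 0: leading byte 0xF4 = 11110100 → 4-byte char #1 = F4 88 93 B5.
Offset 4: leading byte 0xF1 = 11110001 → 4-byte char #2 = F1 8A 90 8C.
Offset 8: leading byte 0xE5 = 11100101 → 3-byte char #3 = E5 A9 94.
Offset 11: leading byte 0x3E = 00111110 → 1-byte char #4 = 3E.
Offset 12: leading byte 0xF3 = 11110011 → 4-byte char #5 = F3 B2 89 9E.
Offset 16: leading byte 0xF2 = 11110010 → 4-byte char #6 = F2 B4 86 BB.
Offset 20: leading byte 0xDF = 11011111 → 2-byte char #7 = DF 9A.
Leading byte 0xDF = 11011111 matches 110xxxxx → 2-byte sequence.
Byte 1: 0xDF = 11011111, payload 11111 (5 bits).
Byte 2: 0x9A = 10011010 (10xxxxxx ✓), payload 011010.
Concatenate: 11111011010 = 0x7DA (11 bits → U+07DA).

U+07DA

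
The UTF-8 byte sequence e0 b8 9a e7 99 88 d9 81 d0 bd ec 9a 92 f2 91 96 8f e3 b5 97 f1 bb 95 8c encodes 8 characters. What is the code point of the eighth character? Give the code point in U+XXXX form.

Offset 0: leading byte 0xE0 = 11100000 → 3-byte char #1 = E0 B8 9A.
Offset 3: leading byte 0xE7 = 11100111 → 3-byte char #2 = E7 99 88.
Offset 6: leading byte 0xD9 = 11011001 → 2-byte char #3 = D9 81.
Offset 8: leading byte 0xD0 = 11010000 → 2-byte char #4 = D0 BD.
Offset 10: leading byte 0xEC = 11101100 → 3-byte char #5 = EC 9A 92.
Offset 13: leading byte 0xF2 = 11110010 → 4-byte char #6 = F2 91 96 8F.
Offset 17: leading byte 0xE3 = 11100011 → 3-byte char #7 = E3 B5 97.
Offset 20: leading byte 0xF1 = 11110001 → 4-byte char #8 = F1 BB 95 8C.
Leading byte 0xF1 = 11110001 matches 11110xxx → 4-byte sequence.
Byte 1: 0xF1 = 11110001, payload 001 (3 bits).
Byte 2: 0xBB = 10111011 (10xxxxxx ✓), payload 111011.
Byte 3: 0x95 = 10010101 (10xxxxxx ✓), payload 010101.
Byte 4: 0x8C = 10001100 (10xxxxxx ✓), payload 001100.
Concatenate: 001111011010101001100 = 0x7B54C (21 bits → U+7B54C).

U+7B54C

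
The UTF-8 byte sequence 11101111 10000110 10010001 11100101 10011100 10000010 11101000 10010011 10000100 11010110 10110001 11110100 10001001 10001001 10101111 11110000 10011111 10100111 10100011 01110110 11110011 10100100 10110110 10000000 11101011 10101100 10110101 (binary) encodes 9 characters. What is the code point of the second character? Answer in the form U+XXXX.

Offset 0: leading byte 0xEF = 11101111 → 3-byte char #1 = EF 86 91.
Offset 3: leading byte 0xE5 = 11100101 → 3-byte char #2 = E5 9C 82.
Leading byte 0xE5 = 11100101 matches 1110xxxx → 3-byte sequence.
Byte 1: 0xE5 = 11100101, payload 0101 (4 bits).
Byte 2: 0x9C = 10011100 (10xxxxxx ✓), payload 011100.
Byte 3: 0x82 = 10000010 (10xxxxxx ✓), payload 000010.
Concatenate: 0101011100000010 = 0x5702 (16 bits → U+5702).

U+5702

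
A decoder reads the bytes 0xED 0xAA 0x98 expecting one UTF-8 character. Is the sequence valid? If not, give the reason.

invalid (encodes a surrogate (U+D800–U+DFFF))

Structurally a 3-byte sequence; payload = 0xDA98.
But 0xDA98 is in U+D800–U+DFFF, the surrogate range. Surrogates are not Unicode scalar values and are forbidden in UTF-8.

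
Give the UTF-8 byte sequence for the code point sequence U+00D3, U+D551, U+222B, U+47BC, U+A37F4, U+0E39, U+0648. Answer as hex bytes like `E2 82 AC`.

C3 93 ED 95 91 E2 88 AB E4 9E BC F2 A3 9F B4 E0 B8 B9 D9 88

U+00D3: 2-byte form → C3 93.
U+D551: 3-byte form → ED 95 91.
U+222B: 3-byte form → E2 88 AB.
U+47BC: 3-byte form → E4 9E BC.
U+A37F4: 4-byte form → F2 A3 9F B4.
U+0E39: 3-byte form → E0 B8 B9.
U+0648: 2-byte form → D9 88.
Concatenated (20 bytes): C3 93 ED 95 91 E2 88 AB E4 9E BC F2 A3 9F B4 E0 B8 B9 D9 88.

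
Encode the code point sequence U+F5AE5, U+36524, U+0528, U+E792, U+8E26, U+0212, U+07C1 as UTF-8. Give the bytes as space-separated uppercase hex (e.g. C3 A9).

U+F5AE5: 4-byte form → F3 B5 AB A5.
U+36524: 4-byte form → F0 B6 94 A4.
U+0528: 2-byte form → D4 A8.
U+E792: 3-byte form → EE 9E 92.
U+8E26: 3-byte form → E8 B8 A6.
U+0212: 2-byte form → C8 92.
U+07C1: 2-byte form → DF 81.
Concatenated (20 bytes): F3 B5 AB A5 F0 B6 94 A4 D4 A8 EE 9E 92 E8 B8 A6 C8 92 DF 81.

F3 B5 AB A5 F0 B6 94 A4 D4 A8 EE 9E 92 E8 B8 A6 C8 92 DF 81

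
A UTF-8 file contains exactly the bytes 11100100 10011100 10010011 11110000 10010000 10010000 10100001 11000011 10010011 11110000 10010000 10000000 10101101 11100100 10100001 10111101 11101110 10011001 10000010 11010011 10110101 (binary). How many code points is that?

7

Byte at offset 0: 0xE4 = 11100100 → 3-byte char (#1). Advance 3.
Byte at offset 3: 0xF0 = 11110000 → 4-byte char (#2). Advance 4.
Byte at offset 7: 0xC3 = 11000011 → 2-byte char (#3). Advance 2.
Byte at offset 9: 0xF0 = 11110000 → 4-byte char (#4). Advance 4.
Byte at offset 13: 0xE4 = 11100100 → 3-byte char (#5). Advance 3.
Byte at offset 16: 0xEE = 11101110 → 3-byte char (#6). Advance 3.
Byte at offset 19: 0xD3 = 11010011 → 2-byte char (#7). Advance 2.
Reached end at offset 21 after 7 code points.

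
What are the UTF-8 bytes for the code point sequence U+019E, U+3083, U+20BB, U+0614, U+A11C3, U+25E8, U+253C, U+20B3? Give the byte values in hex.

U+019E: 2-byte form → C6 9E.
U+3083: 3-byte form → E3 82 83.
U+20BB: 3-byte form → E2 82 BB.
U+0614: 2-byte form → D8 94.
U+A11C3: 4-byte form → F2 A1 87 83.
U+25E8: 3-byte form → E2 97 A8.
U+253C: 3-byte form → E2 94 BC.
U+20B3: 3-byte form → E2 82 B3.
Concatenated (23 bytes): C6 9E E3 82 83 E2 82 BB D8 94 F2 A1 87 83 E2 97 A8 E2 94 BC E2 82 B3.

C6 9E E3 82 83 E2 82 BB D8 94 F2 A1 87 83 E2 97 A8 E2 94 BC E2 82 B3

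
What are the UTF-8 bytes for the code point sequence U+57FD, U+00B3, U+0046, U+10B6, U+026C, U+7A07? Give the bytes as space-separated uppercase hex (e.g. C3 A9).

U+57FD: 3-byte form → E5 9F BD.
U+00B3: 2-byte form → C2 B3.
U+0046: 1-byte form → 46.
U+10B6: 3-byte form → E1 82 B6.
U+026C: 2-byte form → C9 AC.
U+7A07: 3-byte form → E7 A8 87.
Concatenated (14 bytes): E5 9F BD C2 B3 46 E1 82 B6 C9 AC E7 A8 87.

E5 9F BD C2 B3 46 E1 82 B6 C9 AC E7 A8 87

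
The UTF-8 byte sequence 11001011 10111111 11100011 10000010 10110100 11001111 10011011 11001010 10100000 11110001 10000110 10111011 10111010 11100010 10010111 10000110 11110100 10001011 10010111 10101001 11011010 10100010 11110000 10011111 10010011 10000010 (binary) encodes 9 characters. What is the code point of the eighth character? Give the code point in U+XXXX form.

Offset 0: leading byte 0xCB = 11001011 → 2-byte char #1 = CB BF.
Offset 2: leading byte 0xE3 = 11100011 → 3-byte char #2 = E3 82 B4.
Offset 5: leading byte 0xCF = 11001111 → 2-byte char #3 = CF 9B.
Offset 7: leading byte 0xCA = 11001010 → 2-byte char #4 = CA A0.
Offset 9: leading byte 0xF1 = 11110001 → 4-byte char #5 = F1 86 BB BA.
Offset 13: leading byte 0xE2 = 11100010 → 3-byte char #6 = E2 97 86.
Offset 16: leading byte 0xF4 = 11110100 → 4-byte char #7 = F4 8B 97 A9.
Offset 20: leading byte 0xDA = 11011010 → 2-byte char #8 = DA A2.
Leading byte 0xDA = 11011010 matches 110xxxxx → 2-byte sequence.
Byte 1: 0xDA = 11011010, payload 11010 (5 bits).
Byte 2: 0xA2 = 10100010 (10xxxxxx ✓), payload 100010.
Concatenate: 11010100010 = 0x6A2 (11 bits → U+06A2).

U+06A2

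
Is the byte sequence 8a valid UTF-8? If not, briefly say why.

Byte 0x8A = 10001010 has the form 10xxxxxx — a continuation byte — but there is no preceding leading byte.

invalid (continuation byte with no leading byte)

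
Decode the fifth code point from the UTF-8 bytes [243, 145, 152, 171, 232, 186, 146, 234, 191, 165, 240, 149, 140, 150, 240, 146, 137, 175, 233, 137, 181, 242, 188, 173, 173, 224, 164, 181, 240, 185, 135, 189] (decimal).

U+1226F

Offset 0: leading byte 0xF3 = 11110011 → 4-byte char #1 = F3 91 98 AB.
Offset 4: leading byte 0xE8 = 11101000 → 3-byte char #2 = E8 BA 92.
Offset 7: leading byte 0xEA = 11101010 → 3-byte char #3 = EA BF A5.
Offset 10: leading byte 0xF0 = 11110000 → 4-byte char #4 = F0 95 8C 96.
Offset 14: leading byte 0xF0 = 11110000 → 4-byte char #5 = F0 92 89 AF.
Leading byte 0xF0 = 11110000 matches 11110xxx → 4-byte sequence.
Byte 1: 0xF0 = 11110000, payload 000 (3 bits).
Byte 2: 0x92 = 10010010 (10xxxxxx ✓), payload 010010.
Byte 3: 0x89 = 10001001 (10xxxxxx ✓), payload 001001.
Byte 4: 0xAF = 10101111 (10xxxxxx ✓), payload 101111.
Concatenate: 000010010001001101111 = 0x1226F (21 bits → U+1226F).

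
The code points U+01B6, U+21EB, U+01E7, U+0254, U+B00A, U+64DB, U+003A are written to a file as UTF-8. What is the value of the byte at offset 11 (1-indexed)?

1-indexed offset 11 is 0-indexed offset 10.
U+01B6 → 2-byte form C6 B6 at offsets 0–1.
U+21EB → 3-byte form E2 87 AB at offsets 2–4.
U+01E7 → 2-byte form C7 A7 at offsets 5–6.
U+0254 → 2-byte form C9 94 at offsets 7–8.
U+B00A → 3-byte form EB 80 8A at offsets 9–11.
Offset 10 falls in char 5's range; it's byte 2 of EB 80 8A = 0x80.

0x80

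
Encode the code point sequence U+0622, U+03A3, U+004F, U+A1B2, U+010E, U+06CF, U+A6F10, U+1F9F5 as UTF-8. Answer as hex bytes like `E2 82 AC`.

U+0622: 2-byte form → D8 A2.
U+03A3: 2-byte form → CE A3.
U+004F: 1-byte form → 4F.
U+A1B2: 3-byte form → EA 86 B2.
U+010E: 2-byte form → C4 8E.
U+06CF: 2-byte form → DB 8F.
U+A6F10: 4-byte form → F2 A6 BC 90.
U+1F9F5: 4-byte form → F0 9F A7 B5.
Concatenated (20 bytes): D8 A2 CE A3 4F EA 86 B2 C4 8E DB 8F F2 A6 BC 90 F0 9F A7 B5.

D8 A2 CE A3 4F EA 86 B2 C4 8E DB 8F F2 A6 BC 90 F0 9F A7 B5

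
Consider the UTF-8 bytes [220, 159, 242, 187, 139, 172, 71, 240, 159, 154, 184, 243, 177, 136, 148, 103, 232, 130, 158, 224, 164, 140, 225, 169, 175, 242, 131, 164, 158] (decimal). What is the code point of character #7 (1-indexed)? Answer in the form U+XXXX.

U+809E

Offset 0: leading byte 0xDC = 11011100 → 2-byte char #1 = DC 9F.
Offset 2: leading byte 0xF2 = 11110010 → 4-byte char #2 = F2 BB 8B AC.
Offset 6: leading byte 0x47 = 01000111 → 1-byte char #3 = 47.
Offset 7: leading byte 0xF0 = 11110000 → 4-byte char #4 = F0 9F 9A B8.
Offset 11: leading byte 0xF3 = 11110011 → 4-byte char #5 = F3 B1 88 94.
Offset 15: leading byte 0x67 = 01100111 → 1-byte char #6 = 67.
Offset 16: leading byte 0xE8 = 11101000 → 3-byte char #7 = E8 82 9E.
Leading byte 0xE8 = 11101000 matches 1110xxxx → 3-byte sequence.
Byte 1: 0xE8 = 11101000, payload 1000 (4 bits).
Byte 2: 0x82 = 10000010 (10xxxxxx ✓), payload 000010.
Byte 3: 0x9E = 10011110 (10xxxxxx ✓), payload 011110.
Concatenate: 1000000010011110 = 0x809E (16 bits → U+809E).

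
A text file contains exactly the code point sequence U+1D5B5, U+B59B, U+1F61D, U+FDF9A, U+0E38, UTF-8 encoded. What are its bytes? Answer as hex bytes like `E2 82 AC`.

U+1D5B5: 4-byte form → F0 9D 96 B5.
U+B59B: 3-byte form → EB 96 9B.
U+1F61D: 4-byte form → F0 9F 98 9D.
U+FDF9A: 4-byte form → F3 BD BE 9A.
U+0E38: 3-byte form → E0 B8 B8.
Concatenated (18 bytes): F0 9D 96 B5 EB 96 9B F0 9F 98 9D F3 BD BE 9A E0 B8 B8.

F0 9D 96 B5 EB 96 9B F0 9F 98 9D F3 BD BE 9A E0 B8 B8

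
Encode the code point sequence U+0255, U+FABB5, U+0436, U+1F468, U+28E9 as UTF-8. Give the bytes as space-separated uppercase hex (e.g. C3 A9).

C9 95 F3 BA AE B5 D0 B6 F0 9F 91 A8 E2 A3 A9

U+0255: 2-byte form → C9 95.
U+FABB5: 4-byte form → F3 BA AE B5.
U+0436: 2-byte form → D0 B6.
U+1F468: 4-byte form → F0 9F 91 A8.
U+28E9: 3-byte form → E2 A3 A9.
Concatenated (15 bytes): C9 95 F3 BA AE B5 D0 B6 F0 9F 91 A8 E2 A3 A9.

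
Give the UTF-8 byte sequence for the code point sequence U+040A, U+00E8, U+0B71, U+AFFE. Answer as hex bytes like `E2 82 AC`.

D0 8A C3 A8 E0 AD B1 EA BF BE

U+040A: 2-byte form → D0 8A.
U+00E8: 2-byte form → C3 A8.
U+0B71: 3-byte form → E0 AD B1.
U+AFFE: 3-byte form → EA BF BE.
Concatenated (10 bytes): D0 8A C3 A8 E0 AD B1 EA BF BE.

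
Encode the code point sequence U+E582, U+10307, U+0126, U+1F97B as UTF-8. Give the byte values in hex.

U+E582: 3-byte form → EE 96 82.
U+10307: 4-byte form → F0 90 8C 87.
U+0126: 2-byte form → C4 A6.
U+1F97B: 4-byte form → F0 9F A5 BB.
Concatenated (13 bytes): EE 96 82 F0 90 8C 87 C4 A6 F0 9F A5 BB.

EE 96 82 F0 90 8C 87 C4 A6 F0 9F A5 BB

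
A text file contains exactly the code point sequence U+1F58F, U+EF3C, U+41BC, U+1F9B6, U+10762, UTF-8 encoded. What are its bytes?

F0 9F 96 8F EE BC BC E4 86 BC F0 9F A6 B6 F0 90 9D A2

U+1F58F: 4-byte form → F0 9F 96 8F.
U+EF3C: 3-byte form → EE BC BC.
U+41BC: 3-byte form → E4 86 BC.
U+1F9B6: 4-byte form → F0 9F A6 B6.
U+10762: 4-byte form → F0 90 9D A2.
Concatenated (18 bytes): F0 9F 96 8F EE BC BC E4 86 BC F0 9F A6 B6 F0 90 9D A2.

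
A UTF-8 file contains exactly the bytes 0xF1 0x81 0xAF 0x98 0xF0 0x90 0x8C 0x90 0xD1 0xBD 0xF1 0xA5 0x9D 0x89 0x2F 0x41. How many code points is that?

6

Byte at offset 0: 0xF1 = 11110001 → 4-byte char (#1). Advance 4.
Byte at offset 4: 0xF0 = 11110000 → 4-byte char (#2). Advance 4.
Byte at offset 8: 0xD1 = 11010001 → 2-byte char (#3). Advance 2.
Byte at offset 10: 0xF1 = 11110001 → 4-byte char (#4). Advance 4.
Byte at offset 14: 0x2F = 00101111 → 1-byte char (#5). Advance 1.
Byte at offset 15: 0x41 = 01000001 → 1-byte char (#6). Advance 1.
Reached end at offset 16 after 6 code points.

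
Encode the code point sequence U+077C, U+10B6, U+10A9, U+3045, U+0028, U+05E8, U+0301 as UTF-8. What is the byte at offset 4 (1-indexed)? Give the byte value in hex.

1-indexed offset 4 is 0-indexed offset 3.
U+077C → 2-byte form DD BC at offsets 0–1.
U+10B6 → 3-byte form E1 82 B6 at offsets 2–4.
Offset 3 falls in char 2's range; it's byte 2 of E1 82 B6 = 0x82.

0x82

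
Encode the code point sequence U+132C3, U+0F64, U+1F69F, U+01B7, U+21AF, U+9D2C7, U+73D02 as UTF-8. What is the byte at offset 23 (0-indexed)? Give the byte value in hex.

U+132C3 → 4-byte form F0 93 8B 83 at offsets 0–3.
U+0F64 → 3-byte form E0 BD A4 at offsets 4–6.
U+1F69F → 4-byte form F0 9F 9A 9F at offsets 7–10.
U+01B7 → 2-byte form C6 B7 at offsets 11–12.
U+21AF → 3-byte form E2 86 AF at offsets 13–15.
U+9D2C7 → 4-byte form F2 9D 8B 87 at offsets 16–19.
U+73D02 → 4-byte form F1 B3 B4 82 at offsets 20–23.
Offset 23 falls in char 7's range; it's byte 4 of F1 B3 B4 82 = 0x82.

0x82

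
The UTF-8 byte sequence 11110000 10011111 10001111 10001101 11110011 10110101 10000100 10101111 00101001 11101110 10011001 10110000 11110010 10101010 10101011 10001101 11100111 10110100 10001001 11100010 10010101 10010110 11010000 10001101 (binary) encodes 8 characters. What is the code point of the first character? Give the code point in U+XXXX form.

U+1F3CD

Offset 0: leading byte 0xF0 = 11110000 → 4-byte char #1 = F0 9F 8F 8D.
Leading byte 0xF0 = 11110000 matches 11110xxx → 4-byte sequence.
Byte 1: 0xF0 = 11110000, payload 000 (3 bits).
Byte 2: 0x9F = 10011111 (10xxxxxx ✓), payload 011111.
Byte 3: 0x8F = 10001111 (10xxxxxx ✓), payload 001111.
Byte 4: 0x8D = 10001101 (10xxxxxx ✓), payload 001101.
Concatenate: 000011111001111001101 = 0x1F3CD (21 bits → U+1F3CD).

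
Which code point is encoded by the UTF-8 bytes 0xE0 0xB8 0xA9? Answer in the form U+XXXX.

U+0E29

Leading byte 0xE0 = 11100000 matches 1110xxxx → 3-byte sequence.
Byte 1: 0xE0 = 11100000, payload 0000 (4 bits).
Byte 2: 0xB8 = 10111000 (10xxxxxx ✓), payload 111000.
Byte 3: 0xA9 = 10101001 (10xxxxxx ✓), payload 101001.
Concatenate: 0000111000101001 = 0xE29 (16 bits → U+0E29).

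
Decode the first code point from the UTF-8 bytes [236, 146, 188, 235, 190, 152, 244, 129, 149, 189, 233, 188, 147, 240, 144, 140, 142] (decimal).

U+C4BC

Offset 0: leading byte 0xEC = 11101100 → 3-byte char #1 = EC 92 BC.
Leading byte 0xEC = 11101100 matches 1110xxxx → 3-byte sequence.
Byte 1: 0xEC = 11101100, payload 1100 (4 bits).
Byte 2: 0x92 = 10010010 (10xxxxxx ✓), payload 010010.
Byte 3: 0xBC = 10111100 (10xxxxxx ✓), payload 111100.
Concatenate: 1100010010111100 = 0xC4BC (16 bits → U+C4BC).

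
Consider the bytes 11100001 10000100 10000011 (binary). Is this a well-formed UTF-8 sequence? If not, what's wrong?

Leading byte 0xE1 = 11100001 → 3-byte form.
Continuation bytes 0x84=10000100, 0x83=10000011 all match 10xxxxxx.
Decoded value 0x1103 is ≥ 0x800 (shortest form) and not a surrogate.

valid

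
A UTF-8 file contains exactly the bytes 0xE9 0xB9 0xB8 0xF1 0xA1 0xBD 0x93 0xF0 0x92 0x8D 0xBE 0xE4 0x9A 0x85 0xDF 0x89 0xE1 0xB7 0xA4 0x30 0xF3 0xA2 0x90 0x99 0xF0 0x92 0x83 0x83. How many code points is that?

Byte at offset 0: 0xE9 = 11101001 → 3-byte char (#1). Advance 3.
Byte at offset 3: 0xF1 = 11110001 → 4-byte char (#2). Advance 4.
Byte at offset 7: 0xF0 = 11110000 → 4-byte char (#3). Advance 4.
Byte at offset 11: 0xE4 = 11100100 → 3-byte char (#4). Advance 3.
Byte at offset 14: 0xDF = 11011111 → 2-byte char (#5). Advance 2.
Byte at offset 16: 0xE1 = 11100001 → 3-byte char (#6). Advance 3.
Byte at offset 19: 0x30 = 00110000 → 1-byte char (#7). Advance 1.
Byte at offset 20: 0xF3 = 11110011 → 4-byte char (#8). Advance 4.
Byte at offset 24: 0xF0 = 11110000 → 4-byte char (#9). Advance 4.
Reached end at offset 28 after 9 code points.

9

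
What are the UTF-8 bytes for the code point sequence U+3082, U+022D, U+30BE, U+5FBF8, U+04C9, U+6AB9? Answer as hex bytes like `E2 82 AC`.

U+3082: 3-byte form → E3 82 82.
U+022D: 2-byte form → C8 AD.
U+30BE: 3-byte form → E3 82 BE.
U+5FBF8: 4-byte form → F1 9F AF B8.
U+04C9: 2-byte form → D3 89.
U+6AB9: 3-byte form → E6 AA B9.
Concatenated (17 bytes): E3 82 82 C8 AD E3 82 BE F1 9F AF B8 D3 89 E6 AA B9.

E3 82 82 C8 AD E3 82 BE F1 9F AF B8 D3 89 E6 AA B9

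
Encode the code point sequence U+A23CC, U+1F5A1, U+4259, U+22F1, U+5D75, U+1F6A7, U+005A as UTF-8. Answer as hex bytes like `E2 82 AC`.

F2 A2 8F 8C F0 9F 96 A1 E4 89 99 E2 8B B1 E5 B5 B5 F0 9F 9A A7 5A

U+A23CC: 4-byte form → F2 A2 8F 8C.
U+1F5A1: 4-byte form → F0 9F 96 A1.
U+4259: 3-byte form → E4 89 99.
U+22F1: 3-byte form → E2 8B B1.
U+5D75: 3-byte form → E5 B5 B5.
U+1F6A7: 4-byte form → F0 9F 9A A7.
U+005A: 1-byte form → 5A.
Concatenated (22 bytes): F2 A2 8F 8C F0 9F 96 A1 E4 89 99 E2 8B B1 E5 B5 B5 F0 9F 9A A7 5A.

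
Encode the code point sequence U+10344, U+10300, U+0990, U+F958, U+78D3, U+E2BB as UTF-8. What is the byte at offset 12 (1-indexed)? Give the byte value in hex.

1-indexed offset 12 is 0-indexed offset 11.
U+10344 → 4-byte form F0 90 8D 84 at offsets 0–3.
U+10300 → 4-byte form F0 90 8C 80 at offsets 4–7.
U+0990 → 3-byte form E0 A6 90 at offsets 8–10.
U+F958 → 3-byte form EF A5 98 at offsets 11–13.
Offset 11 falls in char 4's range; it's byte 1 of EF A5 98 = 0xEF.

0xEF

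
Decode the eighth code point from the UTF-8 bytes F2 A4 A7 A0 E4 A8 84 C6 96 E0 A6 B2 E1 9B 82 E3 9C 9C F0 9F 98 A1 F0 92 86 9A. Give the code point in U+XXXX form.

Offset 0: leading byte 0xF2 = 11110010 → 4-byte char #1 = F2 A4 A7 A0.
Offset 4: leading byte 0xE4 = 11100100 → 3-byte char #2 = E4 A8 84.
Offset 7: leading byte 0xC6 = 11000110 → 2-byte char #3 = C6 96.
Offset 9: leading byte 0xE0 = 11100000 → 3-byte char #4 = E0 A6 B2.
Offset 12: leading byte 0xE1 = 11100001 → 3-byte char #5 = E1 9B 82.
Offset 15: leading byte 0xE3 = 11100011 → 3-byte char #6 = E3 9C 9C.
Offset 18: leading byte 0xF0 = 11110000 → 4-byte char #7 = F0 9F 98 A1.
Offset 22: leading byte 0xF0 = 11110000 → 4-byte char #8 = F0 92 86 9A.
Leading byte 0xF0 = 11110000 matches 11110xxx → 4-byte sequence.
Byte 1: 0xF0 = 11110000, payload 000 (3 bits).
Byte 2: 0x92 = 10010010 (10xxxxxx ✓), payload 010010.
Byte 3: 0x86 = 10000110 (10xxxxxx ✓), payload 000110.
Byte 4: 0x9A = 10011010 (10xxxxxx ✓), payload 011010.
Concatenate: 000010010000110011010 = 0x1219A (21 bits → U+1219A).

U+1219A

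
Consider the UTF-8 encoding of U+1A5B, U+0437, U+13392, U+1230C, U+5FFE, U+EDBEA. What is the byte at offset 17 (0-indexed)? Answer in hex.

0xAD

U+1A5B → 3-byte form E1 A9 9B at offsets 0–2.
U+0437 → 2-byte form D0 B7 at offsets 3–4.
U+13392 → 4-byte form F0 93 8E 92 at offsets 5–8.
U+1230C → 4-byte form F0 92 8C 8C at offsets 9–12.
U+5FFE → 3-byte form E5 BF BE at offsets 13–15.
U+EDBEA → 4-byte form F3 AD AF AA at offsets 16–19.
Offset 17 falls in char 6's range; it's byte 2 of F3 AD AF AA = 0xAD.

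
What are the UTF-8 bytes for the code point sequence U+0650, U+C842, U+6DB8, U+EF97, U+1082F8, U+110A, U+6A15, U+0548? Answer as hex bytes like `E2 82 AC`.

U+0650: 2-byte form → D9 90.
U+C842: 3-byte form → EC A1 82.
U+6DB8: 3-byte form → E6 B6 B8.
U+EF97: 3-byte form → EE BE 97.
U+1082F8: 4-byte form → F4 88 8B B8.
U+110A: 3-byte form → E1 84 8A.
U+6A15: 3-byte form → E6 A8 95.
U+0548: 2-byte form → D5 88.
Concatenated (23 bytes): D9 90 EC A1 82 E6 B6 B8 EE BE 97 F4 88 8B B8 E1 84 8A E6 A8 95 D5 88.

D9 90 EC A1 82 E6 B6 B8 EE BE 97 F4 88 8B B8 E1 84 8A E6 A8 95 D5 88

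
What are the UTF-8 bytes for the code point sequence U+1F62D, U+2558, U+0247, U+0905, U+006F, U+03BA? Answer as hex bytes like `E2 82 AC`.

U+1F62D: 4-byte form → F0 9F 98 AD.
U+2558: 3-byte form → E2 95 98.
U+0247: 2-byte form → C9 87.
U+0905: 3-byte form → E0 A4 85.
U+006F: 1-byte form → 6F.
U+03BA: 2-byte form → CE BA.
Concatenated (15 bytes): F0 9F 98 AD E2 95 98 C9 87 E0 A4 85 6F CE BA.

F0 9F 98 AD E2 95 98 C9 87 E0 A4 85 6F CE BA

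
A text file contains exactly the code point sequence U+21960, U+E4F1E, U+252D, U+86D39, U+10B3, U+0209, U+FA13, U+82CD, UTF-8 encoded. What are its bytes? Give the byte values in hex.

F0 A1 A5 A0 F3 A4 BC 9E E2 94 AD F2 86 B4 B9 E1 82 B3 C8 89 EF A8 93 E8 8B 8D

U+21960: 4-byte form → F0 A1 A5 A0.
U+E4F1E: 4-byte form → F3 A4 BC 9E.
U+252D: 3-byte form → E2 94 AD.
U+86D39: 4-byte form → F2 86 B4 B9.
U+10B3: 3-byte form → E1 82 B3.
U+0209: 2-byte form → C8 89.
U+FA13: 3-byte form → EF A8 93.
U+82CD: 3-byte form → E8 8B 8D.
Concatenated (26 bytes): F0 A1 A5 A0 F3 A4 BC 9E E2 94 AD F2 86 B4 B9 E1 82 B3 C8 89 EF A8 93 E8 8B 8D.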